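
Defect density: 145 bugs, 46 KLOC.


Defect density = defects / KLOC
Defect density = 145 / 46
Defect density = 3.152 defects/KLOC

3.152 defects/KLOC


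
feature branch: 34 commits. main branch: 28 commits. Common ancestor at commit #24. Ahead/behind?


Common ancestor: commit #24
feature commits after divergence: 34 - 24 = 10
main commits after divergence: 28 - 24 = 4
feature is 10 commits ahead of main
main is 4 commits ahead of feature

feature ahead: 10, main ahead: 4


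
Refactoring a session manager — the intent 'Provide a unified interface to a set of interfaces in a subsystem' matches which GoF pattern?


This matches the Facade pattern

Facade


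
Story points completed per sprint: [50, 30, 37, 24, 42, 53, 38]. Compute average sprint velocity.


Formula: Avg velocity = Total points / Number of sprints
Points: [50, 30, 37, 24, 42, 53, 38]
Sum = 50 + 30 + 37 + 24 + 42 + 53 + 38 = 274
Avg velocity = 274 / 7 = 39.14 points/sprint

39.14 points/sprint


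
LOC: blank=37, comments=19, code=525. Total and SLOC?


Total LOC = blank + comment + code
Total LOC = 37 + 19 + 525 = 581
SLOC (source only) = code = 525

Total LOC: 581, SLOC: 525


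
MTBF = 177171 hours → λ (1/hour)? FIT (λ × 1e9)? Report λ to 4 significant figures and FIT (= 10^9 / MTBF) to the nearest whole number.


Formula: λ = 1 / MTBF; FIT = λ × 1e9 = 1e9 / MTBF
λ = 1 / 177171 ≈ 5.644e-06 failures/hour
FIT = 1e9 / 177171 ≈ 5644 failures per 1e9 hours (nearest whole number)

λ = 5.644e-06 /h, FIT = 5644


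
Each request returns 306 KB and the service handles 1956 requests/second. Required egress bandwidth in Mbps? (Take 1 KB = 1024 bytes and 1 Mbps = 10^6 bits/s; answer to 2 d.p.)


Formula: Mbps = payload_bytes * RPS * 8 / 1e6
Payload per request = 306 KB = 306 * 1024 = 313344 bytes
Total bytes/sec = 313344 * 1956 = 612900864
Total bits/sec = 612900864 * 8 = 4903206912
Mbps = 4903206912 / 1e6 = 4903.21

4903.21 Mbps


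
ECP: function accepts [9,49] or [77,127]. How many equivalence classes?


Valid ranges: [9,49] and [77,127]
Class 1: x < 9 — invalid
Class 2: 9 ≤ x ≤ 49 — valid
Class 3: 49 < x < 77 — invalid (gap between ranges)
Class 4: 77 ≤ x ≤ 127 — valid
Class 5: x > 127 — invalid
Total equivalence classes: 5

5 equivalence classes


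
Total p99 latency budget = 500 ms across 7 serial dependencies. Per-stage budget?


Formula: per_stage = total_budget / stages
per_stage = 500 / 7
per_stage = 71.43 ms

71.43 ms


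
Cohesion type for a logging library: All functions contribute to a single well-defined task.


Reasoning: Best: single purpose
Type: Functional cohesion

Functional cohesion


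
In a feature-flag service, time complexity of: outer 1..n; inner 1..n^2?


Reasoning: n times n^2
Complexity: O(n^3)

O(n^3)


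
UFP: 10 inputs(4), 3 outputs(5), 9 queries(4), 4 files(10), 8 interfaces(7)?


UFP = EI*4 + EO*5 + EQ*4 + ILF*10 + EIF*7
UFP = 10*4 + 3*5 + 9*4 + 4*10 + 8*7
UFP = 40 + 15 + 36 + 40 + 56
UFP = 187

187


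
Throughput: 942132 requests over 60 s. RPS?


Formula: throughput = requests / seconds
throughput = 942132 / 60
throughput = 15702.2 requests/second

15702.2 requests/second


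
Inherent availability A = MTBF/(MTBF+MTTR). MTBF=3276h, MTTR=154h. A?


Availability = MTBF / (MTBF + MTTR)
Availability = 3276 / (3276 + 154)
Availability = 3276 / 3430
Availability = 95.5102%

95.5102%


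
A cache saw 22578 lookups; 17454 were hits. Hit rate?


Formula: hit rate = hits / (hits + misses) * 100
hit rate = 17454 / (17454 + 5124) * 100
hit rate = 17454 / 22578 * 100
hit rate = 77.31%

77.31%


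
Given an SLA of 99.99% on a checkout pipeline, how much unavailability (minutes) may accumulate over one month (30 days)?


Formula: allowed downtime = period * (100 - SLA) / 100
Period (month (30 days)) = 43200 minutes
Unavailability fraction = (100 - 99.99) / 100
Allowed downtime = 43200 * (100 - 99.99) / 100
Allowed downtime = 4.32 minutes

4.32 minutes


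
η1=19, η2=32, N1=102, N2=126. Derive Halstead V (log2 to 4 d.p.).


Formula: V = N * log2(η), where N = N1 + N2 and η = η1 + η2
η = 19 + 32 = 51
N = 102 + 126 = 228
log2(51) ≈ 5.6724
V = 228 * 5.6724 = 1293.31

1293.31


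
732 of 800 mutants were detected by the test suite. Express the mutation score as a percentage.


Mutation score = killed / total * 100
Mutation score = 732 / 800 * 100
Mutation score = 91.5%

91.5%


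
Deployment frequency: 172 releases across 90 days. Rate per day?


Formula: deployments per day = releases / days
= 172 / 90
= 1.911 deploys/day
(equivalently, 13.38 deploys/week)

1.911 deploys/day


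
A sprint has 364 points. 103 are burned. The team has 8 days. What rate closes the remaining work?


Formula: Required rate = Remaining points / Days left
Remaining = 364 - 103 = 261 points
Required rate = 261 / 8 = 32.63 points/day

32.63 points/day


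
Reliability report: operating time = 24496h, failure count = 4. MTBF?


Formula: MTBF = Total operating time / Number of failures
MTBF = 24496 / 4
MTBF = 6124.0 hours

6124.0 hours


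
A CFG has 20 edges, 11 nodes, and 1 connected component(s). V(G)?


Formula: V(G) = E - N + 2P
V(G) = 20 - 11 + 2*1
V(G) = 9 + 2
V(G) = 11

11


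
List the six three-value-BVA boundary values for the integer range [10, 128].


Range: [10, 128]
Boundaries: just below min, min, min+1, max-1, max, just above max
Values: [9, 10, 11, 127, 128, 129]

[9, 10, 11, 127, 128, 129]


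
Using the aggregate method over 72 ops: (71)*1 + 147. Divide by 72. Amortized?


Formula: Amortized cost = Total cost / Operations
Total cost = (71 * 1) + (1 * 147)
Total cost = 71 + 147 = 218
Amortized = 218 / 72 = 3.0278

3.0278


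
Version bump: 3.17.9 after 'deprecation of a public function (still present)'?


Current: 3.17.9
Change category: 'deprecation of a public function (still present)' → minor bump
SemVer rule: minor bump → increment MINOR, reset PATCH to 0 (MAJOR unchanged)
New: 3.18.0

3.18.0


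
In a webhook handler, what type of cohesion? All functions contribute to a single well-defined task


Reasoning: Best: single purpose
Type: Functional cohesion

Functional cohesion


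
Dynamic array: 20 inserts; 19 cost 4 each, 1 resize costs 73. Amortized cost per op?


Formula: Amortized cost = Total cost / Operations
Total cost = (19 * 4) + (1 * 73)
Total cost = 76 + 73 = 149
Amortized = 149 / 20 = 7.45

7.45


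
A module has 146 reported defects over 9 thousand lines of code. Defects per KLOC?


Defect density = defects / KLOC
Defect density = 146 / 9
Defect density = 16.222 defects/KLOC

16.222 defects/KLOC


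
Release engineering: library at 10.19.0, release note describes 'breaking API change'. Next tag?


Current: 10.19.0
Change category: 'breaking API change' → major bump
SemVer rule: major bump → increment MAJOR, reset MINOR and PATCH to 0
New: 11.0.0

11.0.0


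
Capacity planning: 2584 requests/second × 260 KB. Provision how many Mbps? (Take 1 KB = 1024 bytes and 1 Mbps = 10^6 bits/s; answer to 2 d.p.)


Formula: Mbps = payload_bytes * RPS * 8 / 1e6
Payload per request = 260 KB = 260 * 1024 = 266240 bytes
Total bytes/sec = 266240 * 2584 = 687964160
Total bits/sec = 687964160 * 8 = 5503713280
Mbps = 5503713280 / 1e6 = 5503.71

5503.71 Mbps


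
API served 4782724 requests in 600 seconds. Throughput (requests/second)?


Formula: throughput = requests / seconds
throughput = 4782724 / 600
throughput = 7971.21 requests/second

7971.21 requests/second


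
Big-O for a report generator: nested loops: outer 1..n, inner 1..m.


Reasoning: product of independent bounds
Complexity: O(n*m)

O(n*m)


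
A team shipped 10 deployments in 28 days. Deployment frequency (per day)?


Formula: deployments per day = releases / days
= 10 / 28
= 0.357 deploys/day
(equivalently, 2.5 deploys/week)

0.357 deploys/day


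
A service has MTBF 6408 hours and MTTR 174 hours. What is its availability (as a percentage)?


Availability = MTBF / (MTBF + MTTR)
Availability = 6408 / (6408 + 174)
Availability = 6408 / 6582
Availability = 97.3564%

97.3564%


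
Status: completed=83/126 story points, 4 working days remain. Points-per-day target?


Formula: Required rate = Remaining points / Days left
Remaining = 126 - 83 = 43 points
Required rate = 43 / 4 = 10.75 points/day

10.75 points/day


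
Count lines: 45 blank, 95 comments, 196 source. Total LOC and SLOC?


Total LOC = blank + comment + code
Total LOC = 45 + 95 + 196 = 336
SLOC (source only) = code = 196

Total LOC: 336, SLOC: 196


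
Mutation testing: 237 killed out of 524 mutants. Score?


Mutation score = killed / total * 100
Mutation score = 237 / 524 * 100
Mutation score = 45.23%

45.23%


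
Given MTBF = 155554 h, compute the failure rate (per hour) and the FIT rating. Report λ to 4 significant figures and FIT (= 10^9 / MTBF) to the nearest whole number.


Formula: λ = 1 / MTBF; FIT = λ × 1e9 = 1e9 / MTBF
λ = 1 / 155554 ≈ 6.429e-06 failures/hour
FIT = 1e9 / 155554 ≈ 6429 failures per 1e9 hours (nearest whole number)

λ = 6.429e-06 /h, FIT = 6429


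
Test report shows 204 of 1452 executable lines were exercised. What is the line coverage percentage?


Coverage = covered / total * 100
Coverage = 204 / 1452 * 100
Coverage = 14.05%

14.05%


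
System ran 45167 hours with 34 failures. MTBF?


Formula: MTBF = Total operating time / Number of failures
MTBF = 45167 / 34
MTBF = 1328.44 hours

1328.44 hours


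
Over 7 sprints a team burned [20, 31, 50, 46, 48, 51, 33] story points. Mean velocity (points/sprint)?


Formula: Avg velocity = Total points / Number of sprints
Points: [20, 31, 50, 46, 48, 51, 33]
Sum = 20 + 31 + 50 + 46 + 48 + 51 + 33 = 279
Avg velocity = 279 / 7 = 39.86 points/sprint

39.86 points/sprint


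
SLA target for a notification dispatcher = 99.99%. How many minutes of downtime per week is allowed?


Formula: allowed downtime = period * (100 - SLA) / 100
Period (week) = 10080 minutes
Unavailability fraction = (100 - 99.99) / 100
Allowed downtime = 10080 * (100 - 99.99) / 100
Allowed downtime = 1.008 minutes

1.008 minutes


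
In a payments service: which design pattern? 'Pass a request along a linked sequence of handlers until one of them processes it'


This matches the Chain of Responsibility pattern

Chain of Responsibility


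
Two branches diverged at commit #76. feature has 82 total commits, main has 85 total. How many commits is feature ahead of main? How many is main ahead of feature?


Common ancestor: commit #76
feature commits after divergence: 82 - 76 = 6
main commits after divergence: 85 - 76 = 9
feature is 6 commits ahead of main
main is 9 commits ahead of feature

feature ahead: 6, main ahead: 9


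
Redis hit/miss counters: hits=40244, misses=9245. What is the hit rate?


Formula: hit rate = hits / (hits + misses) * 100
hit rate = 40244 / (40244 + 9245) * 100
hit rate = 40244 / 49489 * 100
hit rate = 81.32%

81.32%


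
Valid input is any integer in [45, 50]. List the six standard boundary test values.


Range: [45, 50]
Boundaries: just below min, min, min+1, max-1, max, just above max
Values: [44, 45, 46, 49, 50, 51]

[44, 45, 46, 49, 50, 51]


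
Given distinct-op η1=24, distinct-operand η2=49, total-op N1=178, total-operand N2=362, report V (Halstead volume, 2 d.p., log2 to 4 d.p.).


Formula: V = N * log2(η), where N = N1 + N2 and η = η1 + η2
η = 24 + 49 = 73
N = 178 + 362 = 540
log2(73) ≈ 6.1898
V = 540 * 6.1898 = 3342.49

3342.49


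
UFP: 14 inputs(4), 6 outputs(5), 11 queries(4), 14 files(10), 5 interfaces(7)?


UFP = EI*4 + EO*5 + EQ*4 + ILF*10 + EIF*7
UFP = 14*4 + 6*5 + 11*4 + 14*10 + 5*7
UFP = 56 + 30 + 44 + 140 + 35
UFP = 305

305


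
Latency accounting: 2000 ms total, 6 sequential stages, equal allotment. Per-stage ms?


Formula: per_stage = total_budget / stages
per_stage = 2000 / 6
per_stage = 333.33 ms

333.33 ms


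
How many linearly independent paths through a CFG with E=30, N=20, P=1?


Formula: V(G) = E - N + 2P
V(G) = 30 - 20 + 2*1
V(G) = 10 + 2
V(G) = 12

12


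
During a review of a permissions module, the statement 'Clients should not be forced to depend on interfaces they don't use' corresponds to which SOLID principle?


This describes the Interface Segregation Principle (ISP)

Interface Segregation Principle (ISP)


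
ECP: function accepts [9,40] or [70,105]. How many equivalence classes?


Valid ranges: [9,40] and [70,105]
Class 1: x < 9 — invalid
Class 2: 9 ≤ x ≤ 40 — valid
Class 3: 40 < x < 70 — invalid (gap between ranges)
Class 4: 70 ≤ x ≤ 105 — valid
Class 5: x > 105 — invalid
Total equivalence classes: 5

5 equivalence classes


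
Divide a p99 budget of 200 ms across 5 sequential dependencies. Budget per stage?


Formula: per_stage = total_budget / stages
per_stage = 200 / 5
per_stage = 40.0 ms

40.0 ms


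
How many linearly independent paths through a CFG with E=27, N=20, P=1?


Formula: V(G) = E - N + 2P
V(G) = 27 - 20 + 2*1
V(G) = 7 + 2
V(G) = 9

9


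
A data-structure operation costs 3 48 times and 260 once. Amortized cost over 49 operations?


Formula: Amortized cost = Total cost / Operations
Total cost = (48 * 3) + (1 * 260)
Total cost = 144 + 260 = 404
Amortized = 404 / 49 = 8.2449

8.2449


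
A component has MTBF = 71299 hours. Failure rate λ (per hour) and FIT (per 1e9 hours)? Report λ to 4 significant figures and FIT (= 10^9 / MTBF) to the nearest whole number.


Formula: λ = 1 / MTBF; FIT = λ × 1e9 = 1e9 / MTBF
λ = 1 / 71299 ≈ 1.403e-05 failures/hour
FIT = 1e9 / 71299 ≈ 14025 failures per 1e9 hours (nearest whole number)

λ = 1.403e-05 /h, FIT = 14025


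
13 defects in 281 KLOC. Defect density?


Defect density = defects / KLOC
Defect density = 13 / 281
Defect density = 0.046 defects/KLOC

0.046 defects/KLOC


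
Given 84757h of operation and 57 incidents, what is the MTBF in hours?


Formula: MTBF = Total operating time / Number of failures
MTBF = 84757 / 57
MTBF = 1486.96 hours

1486.96 hours


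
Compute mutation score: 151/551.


Mutation score = killed / total * 100
Mutation score = 151 / 551 * 100
Mutation score = 27.4%

27.4%


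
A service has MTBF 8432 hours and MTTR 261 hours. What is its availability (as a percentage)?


Availability = MTBF / (MTBF + MTTR)
Availability = 8432 / (8432 + 261)
Availability = 8432 / 8693
Availability = 96.9976%

96.9976%


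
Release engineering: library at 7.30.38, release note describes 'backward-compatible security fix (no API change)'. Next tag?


Current: 7.30.38
Change category: 'backward-compatible security fix (no API change)' → patch bump
SemVer rule: patch bump → increment PATCH (MAJOR and MINOR unchanged)
New: 7.30.39

7.30.39


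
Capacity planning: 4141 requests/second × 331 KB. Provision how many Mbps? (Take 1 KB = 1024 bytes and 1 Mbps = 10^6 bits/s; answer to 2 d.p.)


Formula: Mbps = payload_bytes * RPS * 8 / 1e6
Payload per request = 331 KB = 331 * 1024 = 338944 bytes
Total bytes/sec = 338944 * 4141 = 1403567104
Total bits/sec = 1403567104 * 8 = 11228536832
Mbps = 11228536832 / 1e6 = 11228.54

11228.54 Mbps


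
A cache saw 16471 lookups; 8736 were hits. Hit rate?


Formula: hit rate = hits / (hits + misses) * 100
hit rate = 8736 / (8736 + 7735) * 100
hit rate = 8736 / 16471 * 100
hit rate = 53.04%

53.04%


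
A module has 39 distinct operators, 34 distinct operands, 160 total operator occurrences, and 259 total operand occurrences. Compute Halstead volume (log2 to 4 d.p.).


Formula: V = N * log2(η), where N = N1 + N2 and η = η1 + η2
η = 39 + 34 = 73
N = 160 + 259 = 419
log2(73) ≈ 6.1898
V = 419 * 6.1898 = 2593.53

2593.53


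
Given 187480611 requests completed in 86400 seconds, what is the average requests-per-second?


Formula: throughput = requests / seconds
throughput = 187480611 / 86400
throughput = 2169.91 requests/second

2169.91 requests/second


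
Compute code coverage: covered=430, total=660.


Coverage = covered / total * 100
Coverage = 430 / 660 * 100
Coverage = 65.15%

65.15%


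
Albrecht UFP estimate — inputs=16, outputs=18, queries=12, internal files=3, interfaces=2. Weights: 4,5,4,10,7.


UFP = EI*4 + EO*5 + EQ*4 + ILF*10 + EIF*7
UFP = 16*4 + 18*5 + 12*4 + 3*10 + 2*7
UFP = 64 + 90 + 48 + 30 + 14
UFP = 246

246


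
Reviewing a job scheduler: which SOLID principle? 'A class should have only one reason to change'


This describes the Single Responsibility Principle (SRP)

Single Responsibility Principle (SRP)


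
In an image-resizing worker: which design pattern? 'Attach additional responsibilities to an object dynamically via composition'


This matches the Decorator pattern

Decorator


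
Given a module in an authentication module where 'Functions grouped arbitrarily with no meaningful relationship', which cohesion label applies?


Reasoning: Worst: random grouping
Type: Coincidental cohesion

Coincidental cohesion


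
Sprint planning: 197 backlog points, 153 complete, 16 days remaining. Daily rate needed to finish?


Formula: Required rate = Remaining points / Days left
Remaining = 197 - 153 = 44 points
Required rate = 44 / 16 = 2.75 points/day

2.75 points/day


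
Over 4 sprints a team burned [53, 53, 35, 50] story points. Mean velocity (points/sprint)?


Formula: Avg velocity = Total points / Number of sprints
Points: [53, 53, 35, 50]
Sum = 53 + 53 + 35 + 50 = 191
Avg velocity = 191 / 4 = 47.75 points/sprint

47.75 points/sprint


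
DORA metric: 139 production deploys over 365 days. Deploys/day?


Formula: deployments per day = releases / days
= 139 / 365
= 0.381 deploys/day
(equivalently, 2.67 deploys/week)

0.381 deploys/day


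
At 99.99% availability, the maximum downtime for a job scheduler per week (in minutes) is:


Formula: allowed downtime = period * (100 - SLA) / 100
Period (week) = 10080 minutes
Unavailability fraction = (100 - 99.99) / 100
Allowed downtime = 10080 * (100 - 99.99) / 100
Allowed downtime = 1.008 minutes

1.008 minutes


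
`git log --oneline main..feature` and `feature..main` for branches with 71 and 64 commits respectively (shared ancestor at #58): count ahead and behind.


Common ancestor: commit #58
feature commits after divergence: 71 - 58 = 13
main commits after divergence: 64 - 58 = 6
feature is 13 commits ahead of main
main is 6 commits ahead of feature

feature ahead: 13, main ahead: 6


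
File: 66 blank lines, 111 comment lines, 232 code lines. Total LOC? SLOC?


Total LOC = blank + comment + code
Total LOC = 66 + 111 + 232 = 409
SLOC (source only) = code = 232

Total LOC: 409, SLOC: 232


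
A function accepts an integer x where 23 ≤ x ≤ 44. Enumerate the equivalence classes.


Valid range: [23, 44]
Class 1: x < 23 — invalid
Class 2: 23 ≤ x ≤ 44 — valid
Class 3: x > 44 — invalid
Total equivalence classes: 3

3 equivalence classes


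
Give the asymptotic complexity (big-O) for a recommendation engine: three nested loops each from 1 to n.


Reasoning: three levels of nesting over n
Complexity: O(n^3)

O(n^3)


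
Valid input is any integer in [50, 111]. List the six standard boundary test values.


Range: [50, 111]
Boundaries: just below min, min, min+1, max-1, max, just above max
Values: [49, 50, 51, 110, 111, 112]

[49, 50, 51, 110, 111, 112]


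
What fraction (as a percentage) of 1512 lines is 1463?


Coverage = covered / total * 100
Coverage = 1463 / 1512 * 100
Coverage = 96.76%

96.76%


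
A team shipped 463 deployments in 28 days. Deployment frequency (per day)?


Formula: deployments per day = releases / days
= 463 / 28
= 16.536 deploys/day
(equivalently, 115.75 deploys/week)

16.536 deploys/day


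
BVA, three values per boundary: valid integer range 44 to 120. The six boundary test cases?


Range: [44, 120]
Boundaries: just below min, min, min+1, max-1, max, just above max
Values: [43, 44, 45, 119, 120, 121]

[43, 44, 45, 119, 120, 121]


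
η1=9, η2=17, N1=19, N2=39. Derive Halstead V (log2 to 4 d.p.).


Formula: V = N * log2(η), where N = N1 + N2 and η = η1 + η2
η = 9 + 17 = 26
N = 19 + 39 = 58
log2(26) ≈ 4.7004
V = 58 * 4.7004 = 272.62

272.62


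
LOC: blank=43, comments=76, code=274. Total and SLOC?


Total LOC = blank + comment + code
Total LOC = 43 + 76 + 274 = 393
SLOC (source only) = code = 274

Total LOC: 393, SLOC: 274


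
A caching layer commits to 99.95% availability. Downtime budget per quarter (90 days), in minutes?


Formula: allowed downtime = period * (100 - SLA) / 100
Period (quarter (90 days)) = 129600 minutes
Unavailability fraction = (100 - 99.95) / 100
Allowed downtime = 129600 * (100 - 99.95) / 100
Allowed downtime = 64.8 minutes

64.8 minutes


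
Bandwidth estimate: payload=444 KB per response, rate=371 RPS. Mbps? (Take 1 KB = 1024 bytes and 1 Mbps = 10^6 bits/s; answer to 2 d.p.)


Formula: Mbps = payload_bytes * RPS * 8 / 1e6
Payload per request = 444 KB = 444 * 1024 = 454656 bytes
Total bytes/sec = 454656 * 371 = 168677376
Total bits/sec = 168677376 * 8 = 1349419008
Mbps = 1349419008 / 1e6 = 1349.42

1349.42 Mbps


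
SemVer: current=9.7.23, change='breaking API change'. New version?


Current: 9.7.23
Change category: 'breaking API change' → major bump
SemVer rule: major bump → increment MAJOR, reset MINOR and PATCH to 0
New: 10.0.0

10.0.0


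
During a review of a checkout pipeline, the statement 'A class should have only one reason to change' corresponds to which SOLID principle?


This describes the Single Responsibility Principle (SRP)

Single Responsibility Principle (SRP)


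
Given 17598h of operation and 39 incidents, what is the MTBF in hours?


Formula: MTBF = Total operating time / Number of failures
MTBF = 17598 / 39
MTBF = 451.23 hours

451.23 hours


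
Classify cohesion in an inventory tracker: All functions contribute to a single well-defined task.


Reasoning: Best: single purpose
Type: Functional cohesion

Functional cohesion


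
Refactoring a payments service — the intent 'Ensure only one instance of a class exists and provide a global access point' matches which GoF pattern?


This matches the Singleton pattern

Singleton


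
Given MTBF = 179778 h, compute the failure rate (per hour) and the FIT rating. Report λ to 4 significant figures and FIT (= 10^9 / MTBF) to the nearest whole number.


Formula: λ = 1 / MTBF; FIT = λ × 1e9 = 1e9 / MTBF
λ = 1 / 179778 ≈ 5.562e-06 failures/hour
FIT = 1e9 / 179778 ≈ 5562 failures per 1e9 hours (nearest whole number)

λ = 5.562e-06 /h, FIT = 5562


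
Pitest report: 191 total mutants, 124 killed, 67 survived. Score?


Mutation score = killed / total * 100
Mutation score = 124 / 191 * 100
Mutation score = 64.92%

64.92%


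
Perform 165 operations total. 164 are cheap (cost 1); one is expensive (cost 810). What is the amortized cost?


Formula: Amortized cost = Total cost / Operations
Total cost = (164 * 1) + (1 * 810)
Total cost = 164 + 810 = 974
Amortized = 974 / 165 = 5.903

5.903


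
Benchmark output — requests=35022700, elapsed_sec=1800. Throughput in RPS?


Formula: throughput = requests / seconds
throughput = 35022700 / 1800
throughput = 19457.06 requests/second

19457.06 requests/second


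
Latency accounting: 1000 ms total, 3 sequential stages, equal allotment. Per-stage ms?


Formula: per_stage = total_budget / stages
per_stage = 1000 / 3
per_stage = 333.33 ms

333.33 ms


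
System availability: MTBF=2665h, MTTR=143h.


Availability = MTBF / (MTBF + MTTR)
Availability = 2665 / (2665 + 143)
Availability = 2665 / 2808
Availability = 94.9074%

94.9074%


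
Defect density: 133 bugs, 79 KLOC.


Defect density = defects / KLOC
Defect density = 133 / 79
Defect density = 1.684 defects/KLOC

1.684 defects/KLOC


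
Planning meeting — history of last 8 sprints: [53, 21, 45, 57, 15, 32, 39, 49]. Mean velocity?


Formula: Avg velocity = Total points / Number of sprints
Points: [53, 21, 45, 57, 15, 32, 39, 49]
Sum = 53 + 21 + 45 + 57 + 15 + 32 + 39 + 49 = 311
Avg velocity = 311 / 8 = 38.88 points/sprint

38.88 points/sprint


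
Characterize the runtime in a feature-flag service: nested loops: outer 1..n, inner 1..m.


Reasoning: product of independent bounds
Complexity: O(n*m)

O(n*m)


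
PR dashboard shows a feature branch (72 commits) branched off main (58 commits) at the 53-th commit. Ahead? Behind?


Common ancestor: commit #53
feature commits after divergence: 72 - 53 = 19
main commits after divergence: 58 - 53 = 5
feature is 19 commits ahead of main
main is 5 commits ahead of feature

feature ahead: 19, main ahead: 5


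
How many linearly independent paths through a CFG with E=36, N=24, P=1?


Formula: V(G) = E - N + 2P
V(G) = 36 - 24 + 2*1
V(G) = 12 + 2
V(G) = 14

14


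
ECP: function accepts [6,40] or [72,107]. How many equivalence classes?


Valid ranges: [6,40] and [72,107]
Class 1: x < 6 — invalid
Class 2: 6 ≤ x ≤ 40 — valid
Class 3: 40 < x < 72 — invalid (gap between ranges)
Class 4: 72 ≤ x ≤ 107 — valid
Class 5: x > 107 — invalid
Total equivalence classes: 5

5 equivalence classes


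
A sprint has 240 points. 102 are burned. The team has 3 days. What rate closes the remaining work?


Formula: Required rate = Remaining points / Days left
Remaining = 240 - 102 = 138 points
Required rate = 138 / 3 = 46.0 points/day

46.0 points/day


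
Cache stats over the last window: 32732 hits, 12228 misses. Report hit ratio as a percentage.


Formula: hit rate = hits / (hits + misses) * 100
hit rate = 32732 / (32732 + 12228) * 100
hit rate = 32732 / 44960 * 100
hit rate = 72.8%

72.8%


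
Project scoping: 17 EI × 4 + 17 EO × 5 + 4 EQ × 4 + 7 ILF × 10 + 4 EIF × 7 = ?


UFP = EI*4 + EO*5 + EQ*4 + ILF*10 + EIF*7
UFP = 17*4 + 17*5 + 4*4 + 7*10 + 4*7
UFP = 68 + 85 + 16 + 70 + 28
UFP = 267

267


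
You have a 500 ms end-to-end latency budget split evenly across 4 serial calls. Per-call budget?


Formula: per_stage = total_budget / stages
per_stage = 500 / 4
per_stage = 125.0 ms

125.0 ms


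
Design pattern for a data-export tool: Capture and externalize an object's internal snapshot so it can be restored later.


This matches the Memento pattern

Memento


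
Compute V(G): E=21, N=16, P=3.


Formula: V(G) = E - N + 2P
V(G) = 21 - 16 + 2*3
V(G) = 5 + 6
V(G) = 11

11


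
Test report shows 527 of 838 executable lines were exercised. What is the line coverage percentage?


Coverage = covered / total * 100
Coverage = 527 / 838 * 100
Coverage = 62.89%

62.89%


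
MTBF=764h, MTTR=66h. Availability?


Availability = MTBF / (MTBF + MTTR)
Availability = 764 / (764 + 66)
Availability = 764 / 830
Availability = 92.0482%

92.0482%


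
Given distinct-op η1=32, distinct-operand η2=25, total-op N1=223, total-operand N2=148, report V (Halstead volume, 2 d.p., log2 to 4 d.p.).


Formula: V = N * log2(η), where N = N1 + N2 and η = η1 + η2
η = 32 + 25 = 57
N = 223 + 148 = 371
log2(57) ≈ 5.8329
V = 371 * 5.8329 = 2164.01

2164.01


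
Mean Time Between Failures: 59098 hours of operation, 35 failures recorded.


Formula: MTBF = Total operating time / Number of failures
MTBF = 59098 / 35
MTBF = 1688.51 hours

1688.51 hours


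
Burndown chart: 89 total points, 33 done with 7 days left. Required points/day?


Formula: Required rate = Remaining points / Days left
Remaining = 89 - 33 = 56 points
Required rate = 56 / 7 = 8.0 points/day

8.0 points/day


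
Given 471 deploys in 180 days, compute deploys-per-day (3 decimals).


Formula: deployments per day = releases / days
= 471 / 180
= 2.617 deploys/day
(equivalently, 18.32 deploys/week)

2.617 deploys/day


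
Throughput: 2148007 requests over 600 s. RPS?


Formula: throughput = requests / seconds
throughput = 2148007 / 600
throughput = 3580.01 requests/second

3580.01 requests/second


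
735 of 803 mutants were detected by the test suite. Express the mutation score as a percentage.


Mutation score = killed / total * 100
Mutation score = 735 / 803 * 100
Mutation score = 91.53%

91.53%


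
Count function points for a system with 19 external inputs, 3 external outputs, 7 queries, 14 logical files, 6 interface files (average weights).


UFP = EI*4 + EO*5 + EQ*4 + ILF*10 + EIF*7
UFP = 19*4 + 3*5 + 7*4 + 14*10 + 6*7
UFP = 76 + 15 + 28 + 140 + 42
UFP = 301

301


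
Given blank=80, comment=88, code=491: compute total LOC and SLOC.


Total LOC = blank + comment + code
Total LOC = 80 + 88 + 491 = 659
SLOC (source only) = code = 491

Total LOC: 659, SLOC: 491


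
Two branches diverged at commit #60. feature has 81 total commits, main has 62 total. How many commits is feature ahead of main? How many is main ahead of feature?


Common ancestor: commit #60
feature commits after divergence: 81 - 60 = 21
main commits after divergence: 62 - 60 = 2
feature is 21 commits ahead of main
main is 2 commits ahead of feature

feature ahead: 21, main ahead: 2


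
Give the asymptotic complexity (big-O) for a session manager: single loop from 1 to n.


Reasoning: one pass through n items
Complexity: O(n)

O(n)


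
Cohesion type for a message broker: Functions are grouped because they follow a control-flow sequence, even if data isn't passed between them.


Reasoning: Grouped by order of execution within a routine, not by data flow
Type: Procedural cohesion

Procedural cohesion


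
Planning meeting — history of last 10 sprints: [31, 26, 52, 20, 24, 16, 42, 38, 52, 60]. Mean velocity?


Formula: Avg velocity = Total points / Number of sprints
Points: [31, 26, 52, 20, 24, 16, 42, 38, 52, 60]
Sum = 31 + 26 + 52 + 20 + 24 + 16 + 42 + 38 + 52 + 60 = 361
Avg velocity = 361 / 10 = 36.1 points/sprint

36.1 points/sprint


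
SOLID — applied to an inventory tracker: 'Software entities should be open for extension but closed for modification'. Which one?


This describes the Open/Closed Principle (OCP)

Open/Closed Principle (OCP)


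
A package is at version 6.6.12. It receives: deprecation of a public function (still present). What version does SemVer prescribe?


Current: 6.6.12
Change category: 'deprecation of a public function (still present)' → minor bump
SemVer rule: minor bump → increment MINOR, reset PATCH to 0 (MAJOR unchanged)
New: 6.7.0

6.7.0


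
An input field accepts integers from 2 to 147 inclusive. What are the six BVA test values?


Range: [2, 147]
Boundaries: just below min, min, min+1, max-1, max, just above max
Values: [1, 2, 3, 146, 147, 148]

[1, 2, 3, 146, 147, 148]


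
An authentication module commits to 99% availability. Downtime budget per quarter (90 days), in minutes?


Formula: allowed downtime = period * (100 - SLA) / 100
Period (quarter (90 days)) = 129600 minutes
Unavailability fraction = (100 - 99.0) / 100
Allowed downtime = 129600 * (100 - 99.0) / 100
Allowed downtime = 1296.0 minutes

1296.0 minutes


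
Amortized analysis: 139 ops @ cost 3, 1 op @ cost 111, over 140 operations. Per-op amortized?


Formula: Amortized cost = Total cost / Operations
Total cost = (139 * 3) + (1 * 111)
Total cost = 417 + 111 = 528
Amortized = 528 / 140 = 3.7714

3.7714


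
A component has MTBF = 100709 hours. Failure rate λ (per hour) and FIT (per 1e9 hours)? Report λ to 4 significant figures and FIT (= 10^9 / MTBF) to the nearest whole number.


Formula: λ = 1 / MTBF; FIT = λ × 1e9 = 1e9 / MTBF
λ = 1 / 100709 ≈ 9.930e-06 failures/hour
FIT = 1e9 / 100709 ≈ 9930 failures per 1e9 hours (nearest whole number)

λ = 9.930e-06 /h, FIT = 9930


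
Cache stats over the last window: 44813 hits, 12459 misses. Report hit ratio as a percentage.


Formula: hit rate = hits / (hits + misses) * 100
hit rate = 44813 / (44813 + 12459) * 100
hit rate = 44813 / 57272 * 100
hit rate = 78.25%

78.25%


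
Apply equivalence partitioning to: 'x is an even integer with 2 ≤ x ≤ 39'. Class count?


Constraint: even integers in [2, 39]
Class 1: x < 2 — out-of-range invalid
Class 2: x in [2,39] but odd — wrong type invalid
Class 3: x in [2,39] and even — valid
Class 4: x > 39 — out-of-range invalid
Total equivalence classes: 4

4 equivalence classes


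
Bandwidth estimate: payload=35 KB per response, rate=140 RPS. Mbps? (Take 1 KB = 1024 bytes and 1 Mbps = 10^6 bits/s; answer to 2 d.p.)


Formula: Mbps = payload_bytes * RPS * 8 / 1e6
Payload per request = 35 KB = 35 * 1024 = 35840 bytes
Total bytes/sec = 35840 * 140 = 5017600
Total bits/sec = 5017600 * 8 = 40140800
Mbps = 40140800 / 1e6 = 40.14

40.14 Mbps


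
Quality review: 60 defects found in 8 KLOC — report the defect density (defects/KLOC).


Defect density = defects / KLOC
Defect density = 60 / 8
Defect density = 7.5 defects/KLOC

7.5 defects/KLOC


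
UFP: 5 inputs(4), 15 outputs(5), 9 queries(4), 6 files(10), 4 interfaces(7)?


UFP = EI*4 + EO*5 + EQ*4 + ILF*10 + EIF*7
UFP = 5*4 + 15*5 + 9*4 + 6*10 + 4*7
UFP = 20 + 75 + 36 + 60 + 28
UFP = 219

219


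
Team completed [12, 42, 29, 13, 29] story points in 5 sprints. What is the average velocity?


Formula: Avg velocity = Total points / Number of sprints
Points: [12, 42, 29, 13, 29]
Sum = 12 + 42 + 29 + 13 + 29 = 125
Avg velocity = 125 / 5 = 25.0 points/sprint

25.0 points/sprint


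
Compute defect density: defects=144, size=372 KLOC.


Defect density = defects / KLOC
Defect density = 144 / 372
Defect density = 0.387 defects/KLOC

0.387 defects/KLOC


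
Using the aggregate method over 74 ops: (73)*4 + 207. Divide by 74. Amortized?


Formula: Amortized cost = Total cost / Operations
Total cost = (73 * 4) + (1 * 207)
Total cost = 292 + 207 = 499
Amortized = 499 / 74 = 6.7432

6.7432


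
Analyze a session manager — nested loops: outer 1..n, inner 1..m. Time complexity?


Reasoning: product of independent bounds
Complexity: O(n*m)

O(n*m)


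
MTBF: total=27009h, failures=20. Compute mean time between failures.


Formula: MTBF = Total operating time / Number of failures
MTBF = 27009 / 20
MTBF = 1350.45 hours

1350.45 hours


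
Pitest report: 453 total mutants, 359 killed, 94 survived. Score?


Mutation score = killed / total * 100
Mutation score = 359 / 453 * 100
Mutation score = 79.25%

79.25%


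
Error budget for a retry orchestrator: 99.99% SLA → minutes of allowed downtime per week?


Formula: allowed downtime = period * (100 - SLA) / 100
Period (week) = 10080 minutes
Unavailability fraction = (100 - 99.99) / 100
Allowed downtime = 10080 * (100 - 99.99) / 100
Allowed downtime = 1.008 minutes

1.008 minutes


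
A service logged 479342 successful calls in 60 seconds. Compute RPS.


Formula: throughput = requests / seconds
throughput = 479342 / 60
throughput = 7989.03 requests/second

7989.03 requests/second


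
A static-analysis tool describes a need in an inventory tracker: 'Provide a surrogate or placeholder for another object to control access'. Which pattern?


This matches the Proxy pattern

Proxy


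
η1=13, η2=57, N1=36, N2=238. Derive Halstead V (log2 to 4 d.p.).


Formula: V = N * log2(η), where N = N1 + N2 and η = η1 + η2
η = 13 + 57 = 70
N = 36 + 238 = 274
log2(70) ≈ 6.1293
V = 274 * 6.1293 = 1679.43

1679.43


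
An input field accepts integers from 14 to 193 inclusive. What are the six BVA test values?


Range: [14, 193]
Boundaries: just below min, min, min+1, max-1, max, just above max
Values: [13, 14, 15, 192, 193, 194]

[13, 14, 15, 192, 193, 194]


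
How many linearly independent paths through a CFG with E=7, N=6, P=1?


Formula: V(G) = E - N + 2P
V(G) = 7 - 6 + 2*1
V(G) = 1 + 2
V(G) = 3

3


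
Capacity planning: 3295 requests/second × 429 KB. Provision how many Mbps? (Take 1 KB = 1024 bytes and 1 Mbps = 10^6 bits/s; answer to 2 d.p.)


Formula: Mbps = payload_bytes * RPS * 8 / 1e6
Payload per request = 429 KB = 429 * 1024 = 439296 bytes
Total bytes/sec = 439296 * 3295 = 1447480320
Total bits/sec = 1447480320 * 8 = 11579842560
Mbps = 11579842560 / 1e6 = 11579.84

11579.84 Mbps


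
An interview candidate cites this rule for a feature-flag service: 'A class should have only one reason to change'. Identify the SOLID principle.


This describes the Single Responsibility Principle (SRP)

Single Responsibility Principle (SRP)


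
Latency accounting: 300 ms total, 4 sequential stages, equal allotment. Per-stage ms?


Formula: per_stage = total_budget / stages
per_stage = 300 / 4
per_stage = 75.0 ms

75.0 ms


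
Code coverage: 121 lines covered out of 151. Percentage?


Coverage = covered / total * 100
Coverage = 121 / 151 * 100
Coverage = 80.13%

80.13%


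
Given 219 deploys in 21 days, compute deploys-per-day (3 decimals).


Formula: deployments per day = releases / days
= 219 / 21
= 10.429 deploys/day
(equivalently, 73.0 deploys/week)

10.429 deploys/day


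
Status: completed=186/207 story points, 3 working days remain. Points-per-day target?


Formula: Required rate = Remaining points / Days left
Remaining = 207 - 186 = 21 points
Required rate = 21 / 3 = 7.0 points/day

7.0 points/day


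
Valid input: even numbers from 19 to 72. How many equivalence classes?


Constraint: even integers in [19, 72]
Class 1: x < 19 — out-of-range invalid
Class 2: x in [19,72] but odd — wrong type invalid
Class 3: x in [19,72] and even — valid
Class 4: x > 72 — out-of-range invalid
Total equivalence classes: 4

4 equivalence classes


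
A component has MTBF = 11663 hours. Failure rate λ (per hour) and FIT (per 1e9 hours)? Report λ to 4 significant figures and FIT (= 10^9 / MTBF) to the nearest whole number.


Formula: λ = 1 / MTBF; FIT = λ × 1e9 = 1e9 / MTBF
λ = 1 / 11663 ≈ 8.574e-05 failures/hour
FIT = 1e9 / 11663 ≈ 85741 failures per 1e9 hours (nearest whole number)

λ = 8.574e-05 /h, FIT = 85741


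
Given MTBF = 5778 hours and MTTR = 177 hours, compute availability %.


Availability = MTBF / (MTBF + MTTR)
Availability = 5778 / (5778 + 177)
Availability = 5778 / 5955
Availability = 97.0277%

97.0277%


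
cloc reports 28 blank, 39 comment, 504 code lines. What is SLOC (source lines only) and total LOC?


Total LOC = blank + comment + code
Total LOC = 28 + 39 + 504 = 571
SLOC (source only) = code = 504

Total LOC: 571, SLOC: 504


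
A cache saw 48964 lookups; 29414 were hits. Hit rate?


Formula: hit rate = hits / (hits + misses) * 100
hit rate = 29414 / (29414 + 19550) * 100
hit rate = 29414 / 48964 * 100
hit rate = 60.07%

60.07%


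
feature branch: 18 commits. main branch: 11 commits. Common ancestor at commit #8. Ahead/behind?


Common ancestor: commit #8
feature commits after divergence: 18 - 8 = 10
main commits after divergence: 11 - 8 = 3
feature is 10 commits ahead of main
main is 3 commits ahead of feature

feature ahead: 10, main ahead: 3


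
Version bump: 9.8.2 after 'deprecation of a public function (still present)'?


Current: 9.8.2
Change category: 'deprecation of a public function (still present)' → minor bump
SemVer rule: minor bump → increment MINOR, reset PATCH to 0 (MAJOR unchanged)
New: 9.9.0

9.9.0


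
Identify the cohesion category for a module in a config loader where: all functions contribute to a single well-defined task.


Reasoning: Best: single purpose
Type: Functional cohesion

Functional cohesion


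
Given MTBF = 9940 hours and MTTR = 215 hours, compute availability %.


Availability = MTBF / (MTBF + MTTR)
Availability = 9940 / (9940 + 215)
Availability = 9940 / 10155
Availability = 97.8828%

97.8828%


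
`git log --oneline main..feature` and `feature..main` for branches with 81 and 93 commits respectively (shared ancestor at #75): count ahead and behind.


Common ancestor: commit #75
feature commits after divergence: 81 - 75 = 6
main commits after divergence: 93 - 75 = 18
feature is 6 commits ahead of main
main is 18 commits ahead of feature

feature ahead: 6, main ahead: 18
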